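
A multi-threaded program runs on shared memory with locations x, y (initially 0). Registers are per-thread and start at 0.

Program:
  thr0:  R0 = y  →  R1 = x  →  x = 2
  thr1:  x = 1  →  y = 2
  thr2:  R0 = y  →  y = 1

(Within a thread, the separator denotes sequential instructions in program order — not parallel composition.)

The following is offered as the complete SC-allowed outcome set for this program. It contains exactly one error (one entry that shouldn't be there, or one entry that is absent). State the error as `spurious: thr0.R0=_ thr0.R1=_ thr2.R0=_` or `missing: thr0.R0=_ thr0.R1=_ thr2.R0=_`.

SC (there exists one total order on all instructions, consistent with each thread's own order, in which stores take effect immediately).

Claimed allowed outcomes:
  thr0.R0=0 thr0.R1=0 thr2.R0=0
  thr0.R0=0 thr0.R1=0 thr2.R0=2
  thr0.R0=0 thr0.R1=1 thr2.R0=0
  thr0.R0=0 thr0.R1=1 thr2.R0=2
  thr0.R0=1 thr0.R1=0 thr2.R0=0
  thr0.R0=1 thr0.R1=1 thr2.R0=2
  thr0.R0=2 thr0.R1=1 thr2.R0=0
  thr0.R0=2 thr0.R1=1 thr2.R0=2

missing: thr0.R0=1 thr0.R1=1 thr2.R0=0

outcome vector order: (thr0.R0,thr0.R1,thr2.R0)
SC: 9 outcomes — {(0,0,0); (0,0,2); (0,1,0); (0,1,2); (1,0,0); (1,1,0); (1,1,2); (2,1,0); (2,1,2)}
SC∖claimed = {(1,1,0)}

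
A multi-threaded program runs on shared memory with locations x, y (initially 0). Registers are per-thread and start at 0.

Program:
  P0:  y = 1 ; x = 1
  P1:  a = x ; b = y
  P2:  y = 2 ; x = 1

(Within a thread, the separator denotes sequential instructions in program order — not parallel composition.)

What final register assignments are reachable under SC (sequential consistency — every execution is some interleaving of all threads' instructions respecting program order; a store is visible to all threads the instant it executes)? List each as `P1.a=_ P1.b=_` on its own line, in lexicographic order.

outcome vector order: (P1.a,P1.b)
|SC outcomes| = 5

P1.a=0 P1.b=0
P1.a=0 P1.b=1
P1.a=0 P1.b=2
P1.a=1 P1.b=1
P1.a=1 P1.b=2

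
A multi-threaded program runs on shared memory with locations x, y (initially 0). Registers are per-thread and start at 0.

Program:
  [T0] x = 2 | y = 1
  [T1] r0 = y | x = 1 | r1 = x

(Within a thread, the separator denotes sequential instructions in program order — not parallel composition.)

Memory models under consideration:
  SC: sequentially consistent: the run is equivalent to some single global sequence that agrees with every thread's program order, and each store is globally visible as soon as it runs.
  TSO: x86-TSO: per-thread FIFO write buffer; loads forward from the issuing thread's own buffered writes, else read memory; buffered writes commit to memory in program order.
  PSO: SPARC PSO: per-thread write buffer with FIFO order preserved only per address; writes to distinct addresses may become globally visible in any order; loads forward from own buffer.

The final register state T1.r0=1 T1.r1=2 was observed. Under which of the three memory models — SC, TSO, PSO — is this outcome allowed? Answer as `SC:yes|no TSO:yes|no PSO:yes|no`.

SC:no TSO:no PSO:yes

outcome vector order: (T1.r0,T1.r1)
SC (3): <0 1>, <0 2>, <1 1>
TSO (3): <0 1>, <0 2>, <1 1>
PSO (4): <0 1>, <0 2>, <1 1>, <1 2>
target <1 2> ∈ {PSO}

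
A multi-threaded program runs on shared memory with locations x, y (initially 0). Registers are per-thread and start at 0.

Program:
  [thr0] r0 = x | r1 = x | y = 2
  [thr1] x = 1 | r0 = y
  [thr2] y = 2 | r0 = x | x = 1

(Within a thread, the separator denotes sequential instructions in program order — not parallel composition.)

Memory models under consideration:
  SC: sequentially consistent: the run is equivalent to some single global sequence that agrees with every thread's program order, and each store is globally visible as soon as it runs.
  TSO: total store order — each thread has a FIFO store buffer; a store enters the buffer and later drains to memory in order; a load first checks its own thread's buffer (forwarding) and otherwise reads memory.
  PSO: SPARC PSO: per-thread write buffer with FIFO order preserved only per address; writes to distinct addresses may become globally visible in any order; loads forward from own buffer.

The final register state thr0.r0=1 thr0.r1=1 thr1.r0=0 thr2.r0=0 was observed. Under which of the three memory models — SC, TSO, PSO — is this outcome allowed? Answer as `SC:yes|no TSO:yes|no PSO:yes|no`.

outcome vector order: (thr0.r0,thr0.r1,thr1.r0,thr2.r0)
[SC] allowed = {0001, 0020, 0021, 0101, 0120, 0121, 1101, 1120, 1121}
[TSO] allowed = {0000, 0001, 0020, 0021, 0100, 0101, 0120, 0121, 1100, 1101, 1120, 1121}
[PSO] allowed = {0000, 0001, 0020, 0021, 0100, 0101, 0120, 0121, 1100, 1101, 1120, 1121}
target 1100 ∈ {TSO,PSO}

SC:no TSO:yes PSO:yes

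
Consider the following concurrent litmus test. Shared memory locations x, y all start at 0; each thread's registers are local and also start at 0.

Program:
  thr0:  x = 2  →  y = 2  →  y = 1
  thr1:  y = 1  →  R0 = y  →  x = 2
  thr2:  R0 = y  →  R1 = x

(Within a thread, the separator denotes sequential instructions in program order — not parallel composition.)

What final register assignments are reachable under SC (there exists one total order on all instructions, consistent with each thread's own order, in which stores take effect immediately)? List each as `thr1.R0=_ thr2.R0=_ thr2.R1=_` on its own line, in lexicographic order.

outcome vector order: (thr1.R0,thr2.R0,thr2.R1)
|SC outcomes| = 10

thr1.R0=1 thr2.R0=0 thr2.R1=0
thr1.R0=1 thr2.R0=0 thr2.R1=2
thr1.R0=1 thr2.R0=1 thr2.R1=0
thr1.R0=1 thr2.R0=1 thr2.R1=2
thr1.R0=1 thr2.R0=2 thr2.R1=2
thr1.R0=2 thr2.R0=0 thr2.R1=0
thr1.R0=2 thr2.R0=0 thr2.R1=2
thr1.R0=2 thr2.R0=1 thr2.R1=0
thr1.R0=2 thr2.R0=1 thr2.R1=2
thr1.R0=2 thr2.R0=2 thr2.R1=2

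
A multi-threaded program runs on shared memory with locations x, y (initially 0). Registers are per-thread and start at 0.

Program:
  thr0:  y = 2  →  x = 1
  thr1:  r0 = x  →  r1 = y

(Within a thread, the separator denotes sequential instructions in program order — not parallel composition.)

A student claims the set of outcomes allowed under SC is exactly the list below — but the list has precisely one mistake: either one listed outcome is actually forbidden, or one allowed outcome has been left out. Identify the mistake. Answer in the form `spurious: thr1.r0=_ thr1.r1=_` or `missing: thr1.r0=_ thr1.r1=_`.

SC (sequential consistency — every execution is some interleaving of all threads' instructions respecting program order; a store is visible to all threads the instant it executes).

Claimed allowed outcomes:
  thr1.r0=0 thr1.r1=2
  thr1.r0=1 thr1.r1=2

missing: thr1.r0=0 thr1.r1=0

outcome vector order: (thr1.r0,thr1.r1)
[SC] allowed = {<0 0> <0 2> <1 2>}
SC∖claimed = {<0 0>}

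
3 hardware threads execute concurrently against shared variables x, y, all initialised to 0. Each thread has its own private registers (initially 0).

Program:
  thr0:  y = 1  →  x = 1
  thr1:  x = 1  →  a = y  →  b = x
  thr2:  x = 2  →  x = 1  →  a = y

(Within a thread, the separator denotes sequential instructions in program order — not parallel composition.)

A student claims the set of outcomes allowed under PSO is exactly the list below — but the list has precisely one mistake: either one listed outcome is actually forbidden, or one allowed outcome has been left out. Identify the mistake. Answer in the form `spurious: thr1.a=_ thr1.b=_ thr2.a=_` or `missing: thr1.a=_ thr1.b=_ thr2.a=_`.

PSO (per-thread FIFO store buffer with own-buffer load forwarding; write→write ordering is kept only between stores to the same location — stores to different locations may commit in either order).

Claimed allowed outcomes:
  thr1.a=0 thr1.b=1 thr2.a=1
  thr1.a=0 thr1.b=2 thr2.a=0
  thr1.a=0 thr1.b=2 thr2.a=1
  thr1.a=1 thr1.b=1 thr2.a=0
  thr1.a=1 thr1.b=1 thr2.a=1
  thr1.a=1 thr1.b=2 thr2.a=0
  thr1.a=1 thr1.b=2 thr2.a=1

outcome vector order: (thr1.a,thr1.b,thr2.a)
[PSO] allowed = {(0,1,0); (0,1,1); (0,2,0); (0,2,1); (1,1,0); (1,1,1); (1,2,0); (1,2,1)}
PSO∖claimed = {(0,1,0)}

missing: thr1.a=0 thr1.b=1 thr2.a=0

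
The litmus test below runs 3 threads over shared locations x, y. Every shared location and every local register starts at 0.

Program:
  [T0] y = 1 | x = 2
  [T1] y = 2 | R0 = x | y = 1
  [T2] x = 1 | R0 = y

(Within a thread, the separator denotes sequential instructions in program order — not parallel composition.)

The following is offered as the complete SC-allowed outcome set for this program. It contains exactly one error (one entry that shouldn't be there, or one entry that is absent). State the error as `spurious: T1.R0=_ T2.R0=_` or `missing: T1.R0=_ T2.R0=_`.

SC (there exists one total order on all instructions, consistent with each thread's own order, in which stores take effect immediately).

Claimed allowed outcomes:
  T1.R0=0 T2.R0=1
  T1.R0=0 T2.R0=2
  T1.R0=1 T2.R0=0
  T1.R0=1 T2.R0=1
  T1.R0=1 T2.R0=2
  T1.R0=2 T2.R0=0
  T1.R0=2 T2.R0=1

missing: T1.R0=2 T2.R0=2

outcome vector order: (T1.R0,T2.R0)
under SC → 01; 02; 10; 11; 12; 20; 21; 22
SC∖claimed = {22}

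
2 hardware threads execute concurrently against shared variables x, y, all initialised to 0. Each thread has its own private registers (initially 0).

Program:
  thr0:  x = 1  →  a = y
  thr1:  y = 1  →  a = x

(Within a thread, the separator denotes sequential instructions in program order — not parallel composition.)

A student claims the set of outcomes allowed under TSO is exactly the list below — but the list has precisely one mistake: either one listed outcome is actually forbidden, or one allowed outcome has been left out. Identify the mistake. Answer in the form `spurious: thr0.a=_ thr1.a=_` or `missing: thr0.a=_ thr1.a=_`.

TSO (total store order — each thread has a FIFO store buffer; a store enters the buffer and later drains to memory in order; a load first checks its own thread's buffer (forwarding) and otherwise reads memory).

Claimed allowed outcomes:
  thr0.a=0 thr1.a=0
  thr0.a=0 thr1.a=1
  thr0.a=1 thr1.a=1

outcome vector order: (thr0.a,thr1.a)
[TSO] allowed = {0/0; 0/1; 1/0; 1/1}
TSO∖claimed = {1/0}

missing: thr0.a=1 thr1.a=0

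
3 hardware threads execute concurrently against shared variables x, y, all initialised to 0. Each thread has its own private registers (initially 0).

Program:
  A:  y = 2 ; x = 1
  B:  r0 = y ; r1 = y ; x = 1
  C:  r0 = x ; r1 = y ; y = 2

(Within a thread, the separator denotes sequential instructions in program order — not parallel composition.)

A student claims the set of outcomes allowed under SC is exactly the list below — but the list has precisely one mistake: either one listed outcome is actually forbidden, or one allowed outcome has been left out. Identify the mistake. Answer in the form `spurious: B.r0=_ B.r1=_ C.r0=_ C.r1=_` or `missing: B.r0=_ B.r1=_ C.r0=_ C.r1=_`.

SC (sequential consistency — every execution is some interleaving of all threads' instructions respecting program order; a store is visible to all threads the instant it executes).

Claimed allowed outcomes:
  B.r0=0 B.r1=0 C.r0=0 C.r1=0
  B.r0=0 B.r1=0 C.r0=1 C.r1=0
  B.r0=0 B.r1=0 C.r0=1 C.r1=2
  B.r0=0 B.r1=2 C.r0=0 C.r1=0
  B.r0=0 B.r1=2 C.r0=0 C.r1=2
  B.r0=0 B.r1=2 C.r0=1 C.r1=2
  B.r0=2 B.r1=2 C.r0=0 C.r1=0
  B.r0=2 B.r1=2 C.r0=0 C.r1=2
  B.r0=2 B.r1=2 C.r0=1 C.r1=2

missing: B.r0=0 B.r1=0 C.r0=0 C.r1=2

outcome vector order: (B.r0,B.r1,C.r0,C.r1)
under SC → (0,0,0,0), (0,0,0,2), (0,0,1,0), (0,0,1,2), (0,2,0,0), (0,2,0,2), (0,2,1,2), (2,2,0,0), (2,2,0,2), (2,2,1,2)
SC∖claimed = {(0,0,0,2)}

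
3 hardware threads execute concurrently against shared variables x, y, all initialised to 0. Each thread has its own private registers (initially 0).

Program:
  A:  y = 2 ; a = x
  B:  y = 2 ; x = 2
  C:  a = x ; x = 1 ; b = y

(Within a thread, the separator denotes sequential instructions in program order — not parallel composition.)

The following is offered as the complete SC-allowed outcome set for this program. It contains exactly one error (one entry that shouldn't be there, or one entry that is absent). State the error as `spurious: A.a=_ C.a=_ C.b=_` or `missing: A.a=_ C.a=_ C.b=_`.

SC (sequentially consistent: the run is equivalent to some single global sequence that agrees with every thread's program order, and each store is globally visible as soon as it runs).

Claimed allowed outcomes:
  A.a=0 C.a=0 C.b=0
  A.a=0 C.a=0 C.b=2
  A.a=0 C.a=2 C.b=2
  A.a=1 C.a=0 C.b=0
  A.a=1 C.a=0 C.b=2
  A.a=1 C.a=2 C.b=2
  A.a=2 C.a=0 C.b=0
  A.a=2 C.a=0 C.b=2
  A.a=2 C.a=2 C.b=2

spurious: A.a=0 C.a=0 C.b=0

outcome vector order: (A.a,C.a,C.b)
[SC] allowed = {<0 0 2>, <0 2 2>, <1 0 0>, <1 0 2>, <1 2 2>, <2 0 0>, <2 0 2>, <2 2 2>}
claimed∖SC = {<0 0 0>}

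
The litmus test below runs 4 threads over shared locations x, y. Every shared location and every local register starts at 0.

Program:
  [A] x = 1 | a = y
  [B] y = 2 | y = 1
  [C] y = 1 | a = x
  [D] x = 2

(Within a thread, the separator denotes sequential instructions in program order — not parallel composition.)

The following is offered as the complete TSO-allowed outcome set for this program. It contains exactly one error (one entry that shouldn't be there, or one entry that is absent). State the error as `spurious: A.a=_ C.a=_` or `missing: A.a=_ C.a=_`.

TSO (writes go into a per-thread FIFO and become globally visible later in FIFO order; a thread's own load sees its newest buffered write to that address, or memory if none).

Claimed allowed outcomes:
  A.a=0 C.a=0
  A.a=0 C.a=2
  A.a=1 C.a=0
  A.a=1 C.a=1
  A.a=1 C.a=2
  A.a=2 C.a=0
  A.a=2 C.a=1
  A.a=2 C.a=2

missing: A.a=0 C.a=1

outcome vector order: (A.a,C.a)
under TSO → (0,0) (0,1) (0,2) (1,0) (1,1) (1,2) (2,0) (2,1) (2,2)
TSO∖claimed = {(0,1)}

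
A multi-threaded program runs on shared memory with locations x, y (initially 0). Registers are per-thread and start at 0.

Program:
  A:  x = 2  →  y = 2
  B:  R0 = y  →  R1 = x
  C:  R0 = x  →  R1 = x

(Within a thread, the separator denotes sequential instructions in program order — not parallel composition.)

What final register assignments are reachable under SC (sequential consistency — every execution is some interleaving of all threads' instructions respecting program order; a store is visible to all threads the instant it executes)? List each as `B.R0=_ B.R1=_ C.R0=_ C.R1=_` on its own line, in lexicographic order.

outcome vector order: (B.R0,B.R1,C.R0,C.R1)
|SC outcomes| = 9

B.R0=0 B.R1=0 C.R0=0 C.R1=0
B.R0=0 B.R1=0 C.R0=0 C.R1=2
B.R0=0 B.R1=0 C.R0=2 C.R1=2
B.R0=0 B.R1=2 C.R0=0 C.R1=0
B.R0=0 B.R1=2 C.R0=0 C.R1=2
B.R0=0 B.R1=2 C.R0=2 C.R1=2
B.R0=2 B.R1=2 C.R0=0 C.R1=0
B.R0=2 B.R1=2 C.R0=0 C.R1=2
B.R0=2 B.R1=2 C.R0=2 C.R1=2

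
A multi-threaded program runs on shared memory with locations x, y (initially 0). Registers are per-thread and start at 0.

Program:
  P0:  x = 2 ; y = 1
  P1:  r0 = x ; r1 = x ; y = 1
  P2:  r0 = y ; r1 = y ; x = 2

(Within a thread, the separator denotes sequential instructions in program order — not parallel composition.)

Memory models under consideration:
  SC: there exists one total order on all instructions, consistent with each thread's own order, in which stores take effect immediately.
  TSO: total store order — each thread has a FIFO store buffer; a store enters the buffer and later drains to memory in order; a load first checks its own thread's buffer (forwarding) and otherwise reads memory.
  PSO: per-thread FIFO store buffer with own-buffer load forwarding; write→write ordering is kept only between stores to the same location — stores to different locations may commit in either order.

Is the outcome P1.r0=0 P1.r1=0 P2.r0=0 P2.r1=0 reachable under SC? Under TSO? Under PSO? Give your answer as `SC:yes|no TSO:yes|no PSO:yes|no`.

outcome vector order: (P1.r0,P1.r1,P2.r0,P2.r1)
SC (9): (0,0,0,0), (0,0,0,1), (0,0,1,1), (0,2,0,0), (0,2,0,1), (0,2,1,1), (2,2,0,0), (2,2,0,1), (2,2,1,1)
TSO (9): (0,0,0,0), (0,0,0,1), (0,0,1,1), (0,2,0,0), (0,2,0,1), (0,2,1,1), (2,2,0,0), (2,2,0,1), (2,2,1,1)
PSO (9): (0,0,0,0), (0,0,0,1), (0,0,1,1), (0,2,0,0), (0,2,0,1), (0,2,1,1), (2,2,0,0), (2,2,0,1), (2,2,1,1)
target (0,0,0,0) ∈ {SC,TSO,PSO}

SC:yes TSO:yes PSO:yes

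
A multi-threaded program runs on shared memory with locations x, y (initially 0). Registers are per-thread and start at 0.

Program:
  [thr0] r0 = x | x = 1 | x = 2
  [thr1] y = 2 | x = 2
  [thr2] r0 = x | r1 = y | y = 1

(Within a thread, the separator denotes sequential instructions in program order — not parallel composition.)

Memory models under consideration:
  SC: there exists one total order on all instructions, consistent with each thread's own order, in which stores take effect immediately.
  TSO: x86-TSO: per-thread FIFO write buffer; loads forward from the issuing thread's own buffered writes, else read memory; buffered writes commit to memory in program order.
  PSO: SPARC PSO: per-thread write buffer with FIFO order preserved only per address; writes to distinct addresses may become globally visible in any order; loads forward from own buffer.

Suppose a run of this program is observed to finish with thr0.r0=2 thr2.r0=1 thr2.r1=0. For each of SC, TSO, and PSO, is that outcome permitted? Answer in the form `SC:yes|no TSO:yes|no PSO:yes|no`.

SC:no TSO:no PSO:yes

outcome vector order: (thr0.r0,thr2.r0,thr2.r1)
SC: 10 outcomes — {000 002 010 012 020 022 200 202 212 222}
TSO: 10 outcomes — {000 002 010 012 020 022 200 202 212 222}
PSO: 12 outcomes — {000 002 010 012 020 022 200 202 210 212 220 222}
target 210 ∈ {PSO}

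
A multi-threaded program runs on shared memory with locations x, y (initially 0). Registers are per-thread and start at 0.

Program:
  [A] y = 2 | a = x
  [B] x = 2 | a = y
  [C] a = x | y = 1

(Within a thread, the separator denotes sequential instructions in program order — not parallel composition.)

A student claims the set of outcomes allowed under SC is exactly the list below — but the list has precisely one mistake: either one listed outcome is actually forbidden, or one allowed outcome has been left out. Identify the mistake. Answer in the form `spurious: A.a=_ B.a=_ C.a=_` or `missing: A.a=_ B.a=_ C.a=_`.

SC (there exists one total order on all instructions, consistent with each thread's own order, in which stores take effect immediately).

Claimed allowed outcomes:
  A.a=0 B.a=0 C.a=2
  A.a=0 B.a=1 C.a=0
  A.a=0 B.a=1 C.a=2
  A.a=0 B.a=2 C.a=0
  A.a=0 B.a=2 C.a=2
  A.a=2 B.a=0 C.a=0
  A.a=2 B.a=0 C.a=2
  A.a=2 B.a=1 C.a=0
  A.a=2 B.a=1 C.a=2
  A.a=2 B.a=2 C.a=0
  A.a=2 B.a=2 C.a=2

spurious: A.a=0 B.a=0 C.a=2

outcome vector order: (A.a,B.a,C.a)
under SC → 010 012 020 022 200 202 210 212 220 222
claimed∖SC = {002}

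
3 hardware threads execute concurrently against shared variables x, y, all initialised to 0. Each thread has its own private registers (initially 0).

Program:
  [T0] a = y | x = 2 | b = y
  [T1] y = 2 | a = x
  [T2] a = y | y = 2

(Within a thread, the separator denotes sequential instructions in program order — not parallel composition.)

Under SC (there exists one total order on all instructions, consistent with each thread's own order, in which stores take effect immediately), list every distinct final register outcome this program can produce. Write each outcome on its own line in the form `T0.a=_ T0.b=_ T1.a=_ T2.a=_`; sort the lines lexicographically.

outcome vector order: (T0.a,T0.b,T1.a,T2.a)
|SC outcomes| = 10

T0.a=0 T0.b=0 T1.a=2 T2.a=0
T0.a=0 T0.b=0 T1.a=2 T2.a=2
T0.a=0 T0.b=2 T1.a=0 T2.a=0
T0.a=0 T0.b=2 T1.a=0 T2.a=2
T0.a=0 T0.b=2 T1.a=2 T2.a=0
T0.a=0 T0.b=2 T1.a=2 T2.a=2
T0.a=2 T0.b=2 T1.a=0 T2.a=0
T0.a=2 T0.b=2 T1.a=0 T2.a=2
T0.a=2 T0.b=2 T1.a=2 T2.a=0
T0.a=2 T0.b=2 T1.a=2 T2.a=2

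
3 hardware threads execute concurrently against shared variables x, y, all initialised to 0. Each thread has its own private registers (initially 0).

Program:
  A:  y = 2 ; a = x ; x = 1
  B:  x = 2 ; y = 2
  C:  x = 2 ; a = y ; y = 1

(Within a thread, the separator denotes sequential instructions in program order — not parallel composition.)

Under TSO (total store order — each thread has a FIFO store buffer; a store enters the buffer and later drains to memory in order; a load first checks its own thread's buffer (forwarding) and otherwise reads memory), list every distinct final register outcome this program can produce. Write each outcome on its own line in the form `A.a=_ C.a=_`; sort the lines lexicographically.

outcome vector order: (A.a,C.a)
|TSO outcomes| = 4

A.a=0 C.a=0
A.a=0 C.a=2
A.a=2 C.a=0
A.a=2 C.a=2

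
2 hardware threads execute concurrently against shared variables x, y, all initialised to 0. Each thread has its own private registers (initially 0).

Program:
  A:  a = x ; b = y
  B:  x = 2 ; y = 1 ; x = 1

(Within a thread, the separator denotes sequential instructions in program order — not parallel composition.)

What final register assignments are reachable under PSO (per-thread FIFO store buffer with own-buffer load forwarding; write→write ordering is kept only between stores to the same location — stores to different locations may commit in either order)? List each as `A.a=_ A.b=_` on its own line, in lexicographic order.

outcome vector order: (A.a,A.b)
|PSO outcomes| = 6

A.a=0 A.b=0
A.a=0 A.b=1
A.a=1 A.b=0
A.a=1 A.b=1
A.a=2 A.b=0
A.a=2 A.b=1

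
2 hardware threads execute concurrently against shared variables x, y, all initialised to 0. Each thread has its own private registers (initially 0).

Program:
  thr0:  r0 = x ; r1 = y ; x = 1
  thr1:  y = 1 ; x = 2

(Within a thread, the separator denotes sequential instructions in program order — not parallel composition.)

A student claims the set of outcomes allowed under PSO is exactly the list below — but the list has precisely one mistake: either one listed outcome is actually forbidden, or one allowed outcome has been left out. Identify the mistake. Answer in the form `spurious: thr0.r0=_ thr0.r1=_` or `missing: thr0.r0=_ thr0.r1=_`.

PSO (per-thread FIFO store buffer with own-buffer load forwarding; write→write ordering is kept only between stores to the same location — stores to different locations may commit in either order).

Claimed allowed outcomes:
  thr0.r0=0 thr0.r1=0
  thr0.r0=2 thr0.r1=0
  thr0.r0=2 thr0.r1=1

outcome vector order: (thr0.r0,thr0.r1)
under PSO → <0 0>; <0 1>; <2 0>; <2 1>
PSO∖claimed = {<0 1>}

missing: thr0.r0=0 thr0.r1=1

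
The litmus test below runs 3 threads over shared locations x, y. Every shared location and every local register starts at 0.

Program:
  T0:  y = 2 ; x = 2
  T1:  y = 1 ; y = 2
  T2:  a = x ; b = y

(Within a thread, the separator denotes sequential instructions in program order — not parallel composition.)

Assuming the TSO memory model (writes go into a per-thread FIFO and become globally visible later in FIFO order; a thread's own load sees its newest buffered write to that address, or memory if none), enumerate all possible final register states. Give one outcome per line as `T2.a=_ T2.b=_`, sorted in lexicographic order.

outcome vector order: (T2.a,T2.b)
|TSO outcomes| = 5

T2.a=0 T2.b=0
T2.a=0 T2.b=1
T2.a=0 T2.b=2
T2.a=2 T2.b=1
T2.a=2 T2.b=2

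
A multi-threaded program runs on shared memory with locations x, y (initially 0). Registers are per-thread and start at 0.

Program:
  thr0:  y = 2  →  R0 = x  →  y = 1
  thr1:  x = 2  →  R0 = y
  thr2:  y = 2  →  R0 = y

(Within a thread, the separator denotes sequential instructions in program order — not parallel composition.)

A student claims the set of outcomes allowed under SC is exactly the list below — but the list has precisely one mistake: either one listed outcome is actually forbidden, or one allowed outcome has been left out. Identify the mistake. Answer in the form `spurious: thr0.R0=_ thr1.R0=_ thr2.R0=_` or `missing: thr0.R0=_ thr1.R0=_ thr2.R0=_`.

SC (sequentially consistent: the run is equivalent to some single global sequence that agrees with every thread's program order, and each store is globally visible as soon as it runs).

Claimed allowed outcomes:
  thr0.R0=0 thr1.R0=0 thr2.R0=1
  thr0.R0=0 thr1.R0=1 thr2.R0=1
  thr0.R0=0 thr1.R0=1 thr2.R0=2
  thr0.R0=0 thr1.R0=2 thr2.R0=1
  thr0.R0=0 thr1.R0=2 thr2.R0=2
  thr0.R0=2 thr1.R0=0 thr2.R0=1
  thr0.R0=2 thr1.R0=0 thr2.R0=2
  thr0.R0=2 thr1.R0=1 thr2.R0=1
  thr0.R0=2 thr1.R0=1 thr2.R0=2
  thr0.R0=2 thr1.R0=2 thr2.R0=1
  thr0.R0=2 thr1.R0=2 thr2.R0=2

outcome vector order: (thr0.R0,thr1.R0,thr2.R0)
SC (10): 0/1/1 0/1/2 0/2/1 0/2/2 2/0/1 2/0/2 2/1/1 2/1/2 2/2/1 2/2/2
claimed∖SC = {0/0/1}

spurious: thr0.R0=0 thr1.R0=0 thr2.R0=1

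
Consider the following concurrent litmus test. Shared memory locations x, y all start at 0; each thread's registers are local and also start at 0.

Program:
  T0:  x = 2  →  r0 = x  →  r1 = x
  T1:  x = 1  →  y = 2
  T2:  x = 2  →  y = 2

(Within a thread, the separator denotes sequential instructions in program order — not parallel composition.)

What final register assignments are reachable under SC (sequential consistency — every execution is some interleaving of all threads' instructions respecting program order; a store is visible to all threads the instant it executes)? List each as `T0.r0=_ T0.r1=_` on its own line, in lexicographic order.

outcome vector order: (T0.r0,T0.r1)
|SC outcomes| = 4

T0.r0=1 T0.r1=1
T0.r0=1 T0.r1=2
T0.r0=2 T0.r1=1
T0.r0=2 T0.r1=2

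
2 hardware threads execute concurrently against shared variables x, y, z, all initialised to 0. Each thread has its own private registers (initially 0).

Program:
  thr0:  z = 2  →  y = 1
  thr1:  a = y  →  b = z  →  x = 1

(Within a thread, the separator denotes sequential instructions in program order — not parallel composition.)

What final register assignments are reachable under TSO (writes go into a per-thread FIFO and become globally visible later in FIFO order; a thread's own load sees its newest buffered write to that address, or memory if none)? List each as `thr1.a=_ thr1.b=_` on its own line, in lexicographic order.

thr1.a=0 thr1.b=0
thr1.a=0 thr1.b=2
thr1.a=1 thr1.b=2

outcome vector order: (thr1.a,thr1.b)
|TSO outcomes| = 3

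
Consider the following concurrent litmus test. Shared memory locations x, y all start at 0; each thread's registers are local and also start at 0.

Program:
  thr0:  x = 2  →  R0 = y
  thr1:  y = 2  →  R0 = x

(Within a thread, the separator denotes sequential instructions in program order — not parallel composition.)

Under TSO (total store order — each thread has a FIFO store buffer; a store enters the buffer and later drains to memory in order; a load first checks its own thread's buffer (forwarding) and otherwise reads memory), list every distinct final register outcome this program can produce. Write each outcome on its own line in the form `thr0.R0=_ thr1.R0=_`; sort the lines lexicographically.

outcome vector order: (thr0.R0,thr1.R0)
|TSO outcomes| = 4

thr0.R0=0 thr1.R0=0
thr0.R0=0 thr1.R0=2
thr0.R0=2 thr1.R0=0
thr0.R0=2 thr1.R0=2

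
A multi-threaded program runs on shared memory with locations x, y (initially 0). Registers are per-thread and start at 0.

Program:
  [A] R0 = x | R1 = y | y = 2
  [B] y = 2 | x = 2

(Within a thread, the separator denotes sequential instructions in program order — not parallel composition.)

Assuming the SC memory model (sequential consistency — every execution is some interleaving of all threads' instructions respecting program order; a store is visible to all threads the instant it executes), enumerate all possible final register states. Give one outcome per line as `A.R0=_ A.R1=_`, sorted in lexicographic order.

A.R0=0 A.R1=0
A.R0=0 A.R1=2
A.R0=2 A.R1=2

outcome vector order: (A.R0,A.R1)
|SC outcomes| = 3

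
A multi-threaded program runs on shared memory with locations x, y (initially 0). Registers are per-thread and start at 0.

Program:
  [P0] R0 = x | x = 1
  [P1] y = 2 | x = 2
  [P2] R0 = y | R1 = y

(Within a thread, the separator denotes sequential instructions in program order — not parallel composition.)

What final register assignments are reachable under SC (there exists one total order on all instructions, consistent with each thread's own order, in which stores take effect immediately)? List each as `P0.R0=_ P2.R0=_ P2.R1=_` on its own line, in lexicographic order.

outcome vector order: (P0.R0,P2.R0,P2.R1)
|SC outcomes| = 6

P0.R0=0 P2.R0=0 P2.R1=0
P0.R0=0 P2.R0=0 P2.R1=2
P0.R0=0 P2.R0=2 P2.R1=2
P0.R0=2 P2.R0=0 P2.R1=0
P0.R0=2 P2.R0=0 P2.R1=2
P0.R0=2 P2.R0=2 P2.R1=2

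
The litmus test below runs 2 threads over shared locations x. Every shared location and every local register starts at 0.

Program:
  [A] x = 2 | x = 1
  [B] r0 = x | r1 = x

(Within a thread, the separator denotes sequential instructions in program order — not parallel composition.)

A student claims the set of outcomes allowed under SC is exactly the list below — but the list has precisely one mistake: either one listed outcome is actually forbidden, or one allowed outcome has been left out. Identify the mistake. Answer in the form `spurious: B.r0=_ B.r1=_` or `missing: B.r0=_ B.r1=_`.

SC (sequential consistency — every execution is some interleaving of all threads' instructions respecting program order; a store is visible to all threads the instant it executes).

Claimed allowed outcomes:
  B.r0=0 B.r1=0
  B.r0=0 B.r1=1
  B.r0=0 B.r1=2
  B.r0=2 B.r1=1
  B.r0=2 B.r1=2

outcome vector order: (B.r0,B.r1)
SC: 6 outcomes — {00; 01; 02; 11; 21; 22}
SC∖claimed = {11}

missing: B.r0=1 B.r1=1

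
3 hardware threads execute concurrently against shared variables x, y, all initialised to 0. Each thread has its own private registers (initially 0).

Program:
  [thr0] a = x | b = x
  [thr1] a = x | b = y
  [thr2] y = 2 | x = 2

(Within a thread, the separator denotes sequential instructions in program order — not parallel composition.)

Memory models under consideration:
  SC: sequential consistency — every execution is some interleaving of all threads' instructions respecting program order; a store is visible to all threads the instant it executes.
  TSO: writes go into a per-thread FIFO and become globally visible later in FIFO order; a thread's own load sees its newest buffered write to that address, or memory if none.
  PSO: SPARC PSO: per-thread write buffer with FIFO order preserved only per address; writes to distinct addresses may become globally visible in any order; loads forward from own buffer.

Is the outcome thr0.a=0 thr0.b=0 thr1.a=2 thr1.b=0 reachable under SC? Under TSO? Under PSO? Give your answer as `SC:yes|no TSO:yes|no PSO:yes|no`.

outcome vector order: (thr0.a,thr0.b,thr1.a,thr1.b)
[SC] allowed = {(0,0,0,0); (0,0,0,2); (0,0,2,2); (0,2,0,0); (0,2,0,2); (0,2,2,2); (2,2,0,0); (2,2,0,2); (2,2,2,2)}
[TSO] allowed = {(0,0,0,0); (0,0,0,2); (0,0,2,2); (0,2,0,0); (0,2,0,2); (0,2,2,2); (2,2,0,0); (2,2,0,2); (2,2,2,2)}
[PSO] allowed = {(0,0,0,0); (0,0,0,2); (0,0,2,0); (0,0,2,2); (0,2,0,0); (0,2,0,2); (0,2,2,0); (0,2,2,2); (2,2,0,0); (2,2,0,2); (2,2,2,0); (2,2,2,2)}
target (0,0,2,0) ∈ {PSO}

SC:no TSO:no PSO:yes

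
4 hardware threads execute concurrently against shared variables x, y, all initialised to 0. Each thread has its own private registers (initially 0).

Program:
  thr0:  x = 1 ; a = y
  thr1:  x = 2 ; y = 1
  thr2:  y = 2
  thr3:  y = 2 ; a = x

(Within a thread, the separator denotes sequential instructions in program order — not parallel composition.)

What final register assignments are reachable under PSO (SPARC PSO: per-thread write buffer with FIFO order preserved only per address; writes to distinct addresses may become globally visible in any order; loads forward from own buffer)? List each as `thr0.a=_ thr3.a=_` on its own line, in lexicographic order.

outcome vector order: (thr0.a,thr3.a)
|PSO outcomes| = 9

thr0.a=0 thr3.a=0
thr0.a=0 thr3.a=1
thr0.a=0 thr3.a=2
thr0.a=1 thr3.a=0
thr0.a=1 thr3.a=1
thr0.a=1 thr3.a=2
thr0.a=2 thr3.a=0
thr0.a=2 thr3.a=1
thr0.a=2 thr3.a=2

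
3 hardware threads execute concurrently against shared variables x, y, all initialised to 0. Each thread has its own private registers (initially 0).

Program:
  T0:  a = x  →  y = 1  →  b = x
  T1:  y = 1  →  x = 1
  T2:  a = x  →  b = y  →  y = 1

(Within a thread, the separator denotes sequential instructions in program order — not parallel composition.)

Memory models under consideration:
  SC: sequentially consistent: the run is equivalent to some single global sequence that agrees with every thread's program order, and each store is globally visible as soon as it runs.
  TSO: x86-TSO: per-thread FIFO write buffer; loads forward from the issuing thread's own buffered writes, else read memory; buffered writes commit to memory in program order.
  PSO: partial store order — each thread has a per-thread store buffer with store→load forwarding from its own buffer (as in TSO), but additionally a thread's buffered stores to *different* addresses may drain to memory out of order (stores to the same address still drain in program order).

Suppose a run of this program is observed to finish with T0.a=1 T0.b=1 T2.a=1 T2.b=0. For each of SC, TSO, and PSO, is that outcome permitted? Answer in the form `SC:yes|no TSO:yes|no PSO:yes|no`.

outcome vector order: (T0.a,T0.b,T2.a,T2.b)
[SC] allowed = {<0 0 0 0>; <0 0 0 1>; <0 0 1 1>; <0 1 0 0>; <0 1 0 1>; <0 1 1 1>; <1 1 0 0>; <1 1 0 1>; <1 1 1 1>}
[TSO] allowed = {<0 0 0 0>; <0 0 0 1>; <0 0 1 1>; <0 1 0 0>; <0 1 0 1>; <0 1 1 1>; <1 1 0 0>; <1 1 0 1>; <1 1 1 1>}
[PSO] allowed = {<0 0 0 0>; <0 0 0 1>; <0 0 1 0>; <0 0 1 1>; <0 1 0 0>; <0 1 0 1>; <0 1 1 0>; <0 1 1 1>; <1 1 0 0>; <1 1 0 1>; <1 1 1 0>; <1 1 1 1>}
target <1 1 1 0> ∈ {PSO}

SC:no TSO:no PSO:yes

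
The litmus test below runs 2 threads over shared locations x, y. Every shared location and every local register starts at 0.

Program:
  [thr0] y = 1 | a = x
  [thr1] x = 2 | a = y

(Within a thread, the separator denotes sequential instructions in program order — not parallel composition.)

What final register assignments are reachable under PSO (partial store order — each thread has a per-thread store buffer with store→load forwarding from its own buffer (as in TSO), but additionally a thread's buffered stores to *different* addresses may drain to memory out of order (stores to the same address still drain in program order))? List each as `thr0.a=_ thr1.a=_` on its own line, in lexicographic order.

thr0.a=0 thr1.a=0
thr0.a=0 thr1.a=1
thr0.a=2 thr1.a=0
thr0.a=2 thr1.a=1

outcome vector order: (thr0.a,thr1.a)
|PSO outcomes| = 4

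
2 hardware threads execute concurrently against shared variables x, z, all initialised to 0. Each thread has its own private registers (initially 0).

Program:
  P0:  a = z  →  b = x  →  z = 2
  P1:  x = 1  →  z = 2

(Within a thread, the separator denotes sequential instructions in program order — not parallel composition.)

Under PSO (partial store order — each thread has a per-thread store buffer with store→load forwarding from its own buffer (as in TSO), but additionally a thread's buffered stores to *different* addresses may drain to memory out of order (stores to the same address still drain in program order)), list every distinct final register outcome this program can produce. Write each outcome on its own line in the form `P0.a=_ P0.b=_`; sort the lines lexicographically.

P0.a=0 P0.b=0
P0.a=0 P0.b=1
P0.a=2 P0.b=0
P0.a=2 P0.b=1

outcome vector order: (P0.a,P0.b)
|PSO outcomes| = 4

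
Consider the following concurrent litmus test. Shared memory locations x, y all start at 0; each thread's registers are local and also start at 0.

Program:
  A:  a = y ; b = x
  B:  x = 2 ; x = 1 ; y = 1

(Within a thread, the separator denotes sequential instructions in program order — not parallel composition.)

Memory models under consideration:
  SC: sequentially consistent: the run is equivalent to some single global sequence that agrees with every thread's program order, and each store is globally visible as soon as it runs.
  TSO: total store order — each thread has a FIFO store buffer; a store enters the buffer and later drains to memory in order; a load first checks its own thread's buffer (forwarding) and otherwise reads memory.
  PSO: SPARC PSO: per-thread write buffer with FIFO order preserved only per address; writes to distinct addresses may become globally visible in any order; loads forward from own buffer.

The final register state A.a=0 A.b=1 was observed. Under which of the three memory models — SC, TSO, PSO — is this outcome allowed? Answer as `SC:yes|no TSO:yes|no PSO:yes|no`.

SC:yes TSO:yes PSO:yes

outcome vector order: (A.a,A.b)
under SC → (0,0) (0,1) (0,2) (1,1)
under TSO → (0,0) (0,1) (0,2) (1,1)
under PSO → (0,0) (0,1) (0,2) (1,0) (1,1) (1,2)
target (0,1) ∈ {SC,TSO,PSO}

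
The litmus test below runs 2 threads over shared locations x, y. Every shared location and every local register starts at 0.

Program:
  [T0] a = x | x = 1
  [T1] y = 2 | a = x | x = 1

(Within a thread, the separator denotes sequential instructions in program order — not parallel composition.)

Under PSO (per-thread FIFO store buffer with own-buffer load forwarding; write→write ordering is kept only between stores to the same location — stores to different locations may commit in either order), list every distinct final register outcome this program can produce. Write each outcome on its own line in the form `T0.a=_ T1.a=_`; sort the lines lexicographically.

outcome vector order: (T0.a,T1.a)
|PSO outcomes| = 3

T0.a=0 T1.a=0
T0.a=0 T1.a=1
T0.a=1 T1.a=0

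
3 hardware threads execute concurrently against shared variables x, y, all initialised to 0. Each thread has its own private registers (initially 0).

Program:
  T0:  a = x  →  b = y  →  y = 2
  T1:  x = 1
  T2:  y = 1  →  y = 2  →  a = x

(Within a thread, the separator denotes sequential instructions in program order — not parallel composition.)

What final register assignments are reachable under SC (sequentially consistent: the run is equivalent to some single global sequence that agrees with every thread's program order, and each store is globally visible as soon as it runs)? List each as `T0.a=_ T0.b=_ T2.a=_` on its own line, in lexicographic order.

T0.a=0 T0.b=0 T2.a=0
T0.a=0 T0.b=0 T2.a=1
T0.a=0 T0.b=1 T2.a=0
T0.a=0 T0.b=1 T2.a=1
T0.a=0 T0.b=2 T2.a=0
T0.a=0 T0.b=2 T2.a=1
T0.a=1 T0.b=0 T2.a=1
T0.a=1 T0.b=1 T2.a=1
T0.a=1 T0.b=2 T2.a=0
T0.a=1 T0.b=2 T2.a=1

outcome vector order: (T0.a,T0.b,T2.a)
|SC outcomes| = 10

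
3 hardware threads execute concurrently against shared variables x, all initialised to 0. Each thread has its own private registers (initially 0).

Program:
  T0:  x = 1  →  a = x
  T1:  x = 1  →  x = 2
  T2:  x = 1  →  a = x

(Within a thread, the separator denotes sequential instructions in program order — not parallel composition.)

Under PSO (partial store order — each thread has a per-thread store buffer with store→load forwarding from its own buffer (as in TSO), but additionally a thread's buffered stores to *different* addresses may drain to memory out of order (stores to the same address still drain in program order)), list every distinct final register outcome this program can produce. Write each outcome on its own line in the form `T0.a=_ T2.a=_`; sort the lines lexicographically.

outcome vector order: (T0.a,T2.a)
|PSO outcomes| = 4

T0.a=1 T2.a=1
T0.a=1 T2.a=2
T0.a=2 T2.a=1
T0.a=2 T2.a=2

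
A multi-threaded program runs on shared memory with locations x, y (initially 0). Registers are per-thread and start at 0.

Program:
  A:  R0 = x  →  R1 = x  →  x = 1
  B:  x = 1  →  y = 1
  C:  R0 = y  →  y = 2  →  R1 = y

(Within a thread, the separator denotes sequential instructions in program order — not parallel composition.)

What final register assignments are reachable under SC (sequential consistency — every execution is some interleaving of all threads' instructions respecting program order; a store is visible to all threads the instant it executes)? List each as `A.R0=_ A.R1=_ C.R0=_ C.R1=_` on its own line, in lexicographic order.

A.R0=0 A.R1=0 C.R0=0 C.R1=1
A.R0=0 A.R1=0 C.R0=0 C.R1=2
A.R0=0 A.R1=0 C.R0=1 C.R1=2
A.R0=0 A.R1=1 C.R0=0 C.R1=1
A.R0=0 A.R1=1 C.R0=0 C.R1=2
A.R0=0 A.R1=1 C.R0=1 C.R1=2
A.R0=1 A.R1=1 C.R0=0 C.R1=1
A.R0=1 A.R1=1 C.R0=0 C.R1=2
A.R0=1 A.R1=1 C.R0=1 C.R1=2

outcome vector order: (A.R0,A.R1,C.R0,C.R1)
|SC outcomes| = 9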